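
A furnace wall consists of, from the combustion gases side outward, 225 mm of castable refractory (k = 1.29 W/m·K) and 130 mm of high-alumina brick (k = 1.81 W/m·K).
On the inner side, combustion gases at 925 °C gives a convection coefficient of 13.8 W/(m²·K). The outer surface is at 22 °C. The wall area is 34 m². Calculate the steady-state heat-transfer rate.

Series thermal resistances:
R_inner film = 1/(h_i·A) = 1/(13.8×34) = 0.002131 K/W
R_castable refractory = L/(kA) = 0.225/(1.29×34) = 0.00513 K/W
R_high-alumina brick = L/(kA) = 0.13/(1.81×34) = 0.002112 K/W
R_total = 0.009374 K/W
Q = ΔT / R_total = 903 / 0.009374

Q ≈ 96300 W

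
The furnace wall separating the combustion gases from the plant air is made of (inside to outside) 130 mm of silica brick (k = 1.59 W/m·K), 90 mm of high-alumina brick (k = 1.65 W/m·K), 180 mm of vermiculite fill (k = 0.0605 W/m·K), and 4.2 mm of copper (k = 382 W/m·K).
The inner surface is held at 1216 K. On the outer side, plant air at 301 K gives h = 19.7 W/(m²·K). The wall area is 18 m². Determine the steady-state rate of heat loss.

Model the wall as resistances in series:
R_silica brick = L/(kA) = 0.13/(1.59×18) = 0.004542 K/W
R_high-alumina brick = L/(kA) = 0.09/(1.65×18) = 0.00303 K/W
R_vermiculite fill = L/(kA) = 0.18/(0.0605×18) = 0.1653 K/W
R_copper = L/(kA) = 0.0042/(382×18) = 6.108×10^-7 K/W
R_outer film = 1/(h_o·A) = 1/(19.7×18) = 0.00282 K/W
R_total = 0.1757 K/W
Q = ΔT / R_total = 915 / 0.1757

Q ≈ 5210 W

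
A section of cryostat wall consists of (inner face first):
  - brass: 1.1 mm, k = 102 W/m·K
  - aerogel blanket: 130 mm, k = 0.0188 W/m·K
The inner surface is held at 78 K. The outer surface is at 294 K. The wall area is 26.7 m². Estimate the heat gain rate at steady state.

Q ≈ 834 W

Model the wall as resistances in series:
R_brass = L/(kA) = 0.0011/(102×26.7) = 4.039×10^-7 K/W
R_aerogel blanket = L/(kA) = 0.13/(0.0188×26.7) = 0.259 K/W
R_total = 0.259 K/W
Q = ΔT / R_total = 216 / 0.259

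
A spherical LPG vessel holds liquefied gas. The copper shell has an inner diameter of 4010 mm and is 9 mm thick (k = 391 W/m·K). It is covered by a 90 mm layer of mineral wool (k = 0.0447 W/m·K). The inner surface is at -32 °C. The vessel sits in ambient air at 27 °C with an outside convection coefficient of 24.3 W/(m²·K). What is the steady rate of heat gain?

Q ≈ 1530 W

Spherical conduction: R = (1/r_in − 1/r_out)/(4πk) per layer; series-sum.
R_copper shell = (1/2.005 − 1/2.014)/(4π×391) = 4.536×10^-7 K/W
R_mineral wool = (1/2.014 − 1/2.104)/(4π×0.0447) = 0.03781 K/W
R_outer film = 1/(h·4πr_o²) = 1/(24.3×4π×2.104²) = 7.398×10^-4 K/W
R_total = 0.03855 K/W
Q = ΔT/R_total = 59/0.03855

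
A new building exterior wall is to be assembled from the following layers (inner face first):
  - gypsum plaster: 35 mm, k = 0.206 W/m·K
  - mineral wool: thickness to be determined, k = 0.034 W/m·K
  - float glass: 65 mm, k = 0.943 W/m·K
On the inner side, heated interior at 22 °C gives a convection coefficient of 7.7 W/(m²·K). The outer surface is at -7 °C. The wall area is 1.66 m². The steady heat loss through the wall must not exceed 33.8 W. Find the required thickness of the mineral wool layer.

L ≈ 35.9 mm

Thermal resistances in series:
R_inner film = 1/(h_i·A) = 1/(7.7×1.66) = 0.07824 K/W
R_gypsum plaster = L/(kA) = 0.035/(0.206×1.66) = 0.1024 K/W
R_float glass = L/(kA) = 0.065/(0.943×1.66) = 0.04152 K/W
Sum of the known resistances R_other = 0.2221 K/W
Required total resistance R_tot = ΔT/Q_allow = 29/33.8 = 0.858 K/W
R_mineral wool = R_tot − R_other = 0.6359 K/W
L = R·k·A = 0.6359×0.034×1.66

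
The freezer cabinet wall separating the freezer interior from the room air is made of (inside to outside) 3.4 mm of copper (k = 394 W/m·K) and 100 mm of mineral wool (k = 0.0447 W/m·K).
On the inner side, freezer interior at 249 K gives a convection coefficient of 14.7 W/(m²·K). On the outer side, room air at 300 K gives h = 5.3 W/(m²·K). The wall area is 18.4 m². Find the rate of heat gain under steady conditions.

Series thermal resistances:
R_inner film = 1/(h_i·A) = 1/(14.7×18.4) = 0.003697 K/W
R_copper = L/(kA) = 0.0034/(394×18.4) = 4.69×10^-7 K/W
R_mineral wool = L/(kA) = 0.1/(0.0447×18.4) = 0.1216 K/W
R_outer film = 1/(h_o·A) = 1/(5.3×18.4) = 0.01025 K/W
R_total = 0.1355 K/W
Q = ΔT / R_total = 51 / 0.1355

Q ≈ 376 W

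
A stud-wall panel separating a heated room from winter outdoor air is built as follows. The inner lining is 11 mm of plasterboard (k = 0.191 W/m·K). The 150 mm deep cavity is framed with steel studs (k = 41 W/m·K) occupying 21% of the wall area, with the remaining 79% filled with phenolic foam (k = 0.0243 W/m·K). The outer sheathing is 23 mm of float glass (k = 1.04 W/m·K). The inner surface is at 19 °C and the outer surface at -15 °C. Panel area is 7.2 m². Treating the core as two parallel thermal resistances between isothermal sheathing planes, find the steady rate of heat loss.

Q ≈ 2520 W

Sheathing layers in series; stud and cavity paths in parallel between them.
R_inner = 0.011/(0.191×7.2) = 0.007999 K/W
R_stud  = 0.15/(41×0.21×7.2) = 0.00242 K/W
R_cav   = 0.15/(0.0243×0.79×7.2) = 1.085 K/W
1/R_core = 1/R_stud + 1/R_cav → R_core = 0.002414 K/W
R_outer = 0.023/(1.04×7.2) = 0.003072 K/W
R_total = 0.01348 K/W
Q = ΔT/R_total = 34/0.01348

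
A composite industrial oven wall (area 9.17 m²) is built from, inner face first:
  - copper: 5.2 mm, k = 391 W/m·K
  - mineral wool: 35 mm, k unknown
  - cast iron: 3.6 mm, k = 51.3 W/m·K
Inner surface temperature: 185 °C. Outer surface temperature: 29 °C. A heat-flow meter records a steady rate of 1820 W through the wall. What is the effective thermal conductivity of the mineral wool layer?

Series thermal resistances:
R_copper = L/(kA) = 0.0052/(391×9.17) = 1.45×10^-6 K/W
R_cast iron = L/(kA) = 0.0036/(51.3×9.17) = 7.653×10^-6 K/W
Sum of known resistances R_other = 9.103×10^-6 K/W
Total R = ΔT/Q = 156/1820 = 0.08571 K/W
R_mineral wool = R_total − R_other = 0.08571 K/W
k = L/(R·A) = 0.035/(0.08571×9.17)

k ≈ 0.0445 W/(m·K)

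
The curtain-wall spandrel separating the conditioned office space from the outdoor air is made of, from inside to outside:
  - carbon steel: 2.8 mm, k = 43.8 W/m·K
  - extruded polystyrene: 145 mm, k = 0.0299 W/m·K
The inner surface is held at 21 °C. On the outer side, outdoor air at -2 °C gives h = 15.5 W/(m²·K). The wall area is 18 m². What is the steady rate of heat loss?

Q ≈ 84.2 W

Treating each layer as a thermal resistance in series:
R_carbon steel = L/(kA) = 0.0028/(43.8×18) = 3.551×10^-6 K/W
R_extruded polystyrene = L/(kA) = 0.145/(0.0299×18) = 0.2694 K/W
R_outer film = 1/(h_o·A) = 1/(15.5×18) = 0.003584 K/W
R_total = 0.273 K/W
Q = ΔT / R_total = 23 / 0.273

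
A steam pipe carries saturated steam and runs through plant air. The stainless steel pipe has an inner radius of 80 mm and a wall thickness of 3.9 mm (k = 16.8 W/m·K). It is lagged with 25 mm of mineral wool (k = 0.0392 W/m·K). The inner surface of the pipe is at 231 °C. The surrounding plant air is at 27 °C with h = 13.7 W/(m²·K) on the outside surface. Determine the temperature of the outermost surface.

T ≈ 45.7 °C

Cylindrical conduction, so R = ln(r₂/r₁)/(2πkL) per layer, in series:
R_stainless steel pipe wall = ln(83.9/80)/(2π×16.8×1) = 4.509×10^-4 K/W
R_mineral wool = ln(108.9/83.9)/(2π×0.0392×1) = 1.059 K/W
R_outer film = 1/(h_o·2πr_oL) = 1/(13.7×2π×0.1089×1) = 0.1067 K/W
R_total = 1.166 K/W
Q = ΔT/R_total = 204/1.166
Q = 175 W/m
T_interface = T_inner − Q·ΣR(inner→interface) = 231 − 175×1.059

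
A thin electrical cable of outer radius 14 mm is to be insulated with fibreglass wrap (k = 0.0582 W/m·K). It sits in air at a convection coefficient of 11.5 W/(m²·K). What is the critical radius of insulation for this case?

For a cylinder r_cr = k/h = 0.0582/11.5
r_cr = 5.06 mm; since the bare radius (14 mm) is above r_cr, any added insulation will reduce heat loss.

r_cr ≈ 5.06 mm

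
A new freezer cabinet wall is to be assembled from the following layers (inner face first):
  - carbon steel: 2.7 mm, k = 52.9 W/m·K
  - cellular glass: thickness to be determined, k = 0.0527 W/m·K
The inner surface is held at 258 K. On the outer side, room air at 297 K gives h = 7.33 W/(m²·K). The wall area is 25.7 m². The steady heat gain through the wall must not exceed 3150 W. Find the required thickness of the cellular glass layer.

Using the resistance-network approach (series):
R_carbon steel = L/(kA) = 0.0027/(52.9×25.7) = 1.986×10^-6 K/W
R_outer film = 1/(h_o·A) = 1/(7.33×25.7) = 0.005308 K/W
Sum of the known resistances R_other = 0.00531 K/W
Required total resistance R_tot = ΔT/Q_allow = 39/3150 = 0.01238 K/W
R_cellular glass = R_tot − R_other = 0.007071 K/W
L = R·k·A = 0.007071×0.0527×25.7

L ≈ 9.58 mm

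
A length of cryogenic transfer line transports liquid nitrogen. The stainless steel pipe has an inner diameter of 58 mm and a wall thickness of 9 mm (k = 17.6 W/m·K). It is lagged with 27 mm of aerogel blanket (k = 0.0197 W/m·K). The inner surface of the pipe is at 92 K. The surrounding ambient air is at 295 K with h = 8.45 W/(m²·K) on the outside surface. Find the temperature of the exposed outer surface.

T ≈ 282 K

For a radial system each layer contributes R = ln(r_out/r_in)/(2πkL); films add R = 1/(hA).
R_stainless steel pipe wall = ln(38/29)/(2π×17.6×1) = 0.002444 K/W
R_aerogel blanket = ln(65/38)/(2π×0.0197×1) = 4.337 K/W
R_outer film = 1/(h_o·2πr_oL) = 1/(8.45×2π×0.065×1) = 0.2898 K/W
R_total = 4.629 K/W
Q = ΔT/R_total = 203/4.629
Q = 43.9 W/m
T_interface = T_inner + Q·ΣR(inner→interface) = 92 + 43.9×4.339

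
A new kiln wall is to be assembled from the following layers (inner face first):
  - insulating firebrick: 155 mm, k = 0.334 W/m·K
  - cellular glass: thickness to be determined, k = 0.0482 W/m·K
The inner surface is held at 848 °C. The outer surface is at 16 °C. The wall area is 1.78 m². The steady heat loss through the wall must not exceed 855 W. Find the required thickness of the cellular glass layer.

Treating each layer as a thermal resistance in series:
R_insulating firebrick = L/(kA) = 0.155/(0.334×1.78) = 0.2607 K/W
Sum of the known resistances R_other = 0.2607 K/W
Required total resistance R_tot = ΔT/Q_allow = 832/855 = 0.9731 K/W
R_cellular glass = R_tot − R_other = 0.7124 K/W
L = R·k·A = 0.7124×0.0482×1.78

L ≈ 61.1 mm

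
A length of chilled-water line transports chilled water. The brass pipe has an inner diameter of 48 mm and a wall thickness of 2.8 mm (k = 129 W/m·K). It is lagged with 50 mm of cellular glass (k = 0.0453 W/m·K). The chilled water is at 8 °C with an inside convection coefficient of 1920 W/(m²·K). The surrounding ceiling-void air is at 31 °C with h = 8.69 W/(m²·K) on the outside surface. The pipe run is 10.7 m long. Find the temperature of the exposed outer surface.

T ≈ 29.6 °C

Treating each annulus and film as a series resistance:
R_inner film = 1/(h_i·2πr₁L) = 1/(1920×2π×0.024×10.7) = 3.228×10^-4 K/W
R_brass pipe wall = ln(26.8/24)/(2π×129×10.7) = 1.272×10^-5 K/W
R_cellular glass = ln(76.8/26.8)/(2π×0.0453×10.7) = 0.3457 K/W
R_outer film = 1/(h_o·2πr_oL) = 1/(8.69×2π×0.0768×10.7) = 0.02229 K/W
R_total = 0.3683 K/W
Q = ΔT/R_total = 23/0.3683
Q = 62.4 W
T_interface = T_inner + Q·ΣR(inner→interface) = 8 + 62.4×0.346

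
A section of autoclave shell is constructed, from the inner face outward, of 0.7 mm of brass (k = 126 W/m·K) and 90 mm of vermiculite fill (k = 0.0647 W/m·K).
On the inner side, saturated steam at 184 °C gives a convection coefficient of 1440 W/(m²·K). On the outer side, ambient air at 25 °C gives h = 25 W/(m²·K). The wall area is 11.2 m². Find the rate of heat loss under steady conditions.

Q ≈ 1240 W

Model the wall as resistances in series:
R_inner film = 1/(h_i·A) = 1/(1440×11.2) = 6.2×10^-5 K/W
R_brass = L/(kA) = 0.0007/(126×11.2) = 4.96×10^-7 K/W
R_vermiculite fill = L/(kA) = 0.09/(0.0647×11.2) = 0.1242 K/W
R_outer film = 1/(h_o·A) = 1/(25×11.2) = 0.003571 K/W
R_total = 0.1278 K/W
Q = ΔT / R_total = 159 / 0.1278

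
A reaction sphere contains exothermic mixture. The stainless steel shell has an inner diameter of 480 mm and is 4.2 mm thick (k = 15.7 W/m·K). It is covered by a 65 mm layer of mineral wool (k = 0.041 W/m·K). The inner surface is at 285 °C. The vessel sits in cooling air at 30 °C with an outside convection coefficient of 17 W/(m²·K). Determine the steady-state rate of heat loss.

Q ≈ 148 W

Radial (spherical) resistances in series:
R_stainless steel shell = (1/0.24 − 1/0.2442)/(4π×15.7) = 3.632×10^-4 K/W
R_mineral wool = (1/0.2442 − 1/0.3092)/(4π×0.041) = 1.671 K/W
R_outer film = 1/(h·4πr_o²) = 1/(17×4π×0.3092²) = 0.04896 K/W
R_total = 1.72 K/W
Q = ΔT/R_total = 255/1.72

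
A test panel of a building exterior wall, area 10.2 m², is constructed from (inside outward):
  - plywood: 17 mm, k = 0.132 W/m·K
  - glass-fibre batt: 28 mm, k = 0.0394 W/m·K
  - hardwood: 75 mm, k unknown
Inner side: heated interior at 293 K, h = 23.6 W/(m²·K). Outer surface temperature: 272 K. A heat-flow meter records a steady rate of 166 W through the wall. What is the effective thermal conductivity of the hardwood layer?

k ≈ 0.184 W/(m·K)

Model the wall as resistances in series:
R_inner film = 1/(h_i·A) = 1/(23.6×10.2) = 0.004154 K/W
R_plywood = L/(kA) = 0.017/(0.132×10.2) = 0.01263 K/W
R_glass-fibre batt = L/(kA) = 0.028/(0.0394×10.2) = 0.06967 K/W
Sum of known resistances R_other = 0.08645 K/W
Total R = ΔT/Q = 21/166 = 0.1265 K/W
R_hardwood = R_total − R_other = 0.04005 K/W
k = L/(R·A) = 0.075/(0.04005×10.2)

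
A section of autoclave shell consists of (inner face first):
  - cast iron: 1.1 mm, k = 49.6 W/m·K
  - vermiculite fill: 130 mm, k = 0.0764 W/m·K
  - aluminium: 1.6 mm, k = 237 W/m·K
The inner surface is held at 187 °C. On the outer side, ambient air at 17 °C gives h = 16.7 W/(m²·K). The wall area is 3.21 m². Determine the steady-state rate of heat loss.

Series thermal resistances:
R_cast iron = L/(kA) = 0.0011/(49.6×3.21) = 6.909×10^-6 K/W
R_vermiculite fill = L/(kA) = 0.13/(0.0764×3.21) = 0.5301 K/W
R_aluminium = L/(kA) = 0.0016/(237×3.21) = 2.103×10^-6 K/W
R_outer film = 1/(h_o·A) = 1/(16.7×3.21) = 0.01865 K/W
R_total = 0.5487 K/W
Q = ΔT / R_total = 170 / 0.5487

Q ≈ 310 W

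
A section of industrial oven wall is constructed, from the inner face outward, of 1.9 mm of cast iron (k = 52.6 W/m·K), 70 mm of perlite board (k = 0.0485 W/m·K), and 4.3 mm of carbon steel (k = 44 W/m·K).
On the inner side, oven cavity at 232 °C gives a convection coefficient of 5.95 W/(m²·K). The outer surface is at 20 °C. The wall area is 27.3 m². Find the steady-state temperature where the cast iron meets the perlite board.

Model the wall as resistances in series:
R_inner film = 1/(h_i·A) = 1/(5.95×27.3) = 0.006156 K/W
R_cast iron = L/(kA) = 0.0019/(52.6×27.3) = 1.323×10^-6 K/W
R_perlite board = L/(kA) = 0.07/(0.0485×27.3) = 0.05287 K/W
R_carbon steel = L/(kA) = 0.0043/(44×27.3) = 3.58×10^-6 K/W
R_total = 0.05903 K/W;  Q = ΔT/R_total = 212/0.05903 = 3591 W
T_interface = T_inner − Q·ΣR(inner→interface) = 232 − 3590×0.006158

T ≈ 210 °C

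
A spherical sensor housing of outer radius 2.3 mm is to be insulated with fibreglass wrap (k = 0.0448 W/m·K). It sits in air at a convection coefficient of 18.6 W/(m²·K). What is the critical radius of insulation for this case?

r_cr ≈ 4.82 mm

For a sphere r_cr = 2k/h = 2×0.0448/18.6
r_cr = 4.82 mm; since the bare radius (2.3 mm) is below r_cr, adding a thin layer of insulation will *increase* heat loss.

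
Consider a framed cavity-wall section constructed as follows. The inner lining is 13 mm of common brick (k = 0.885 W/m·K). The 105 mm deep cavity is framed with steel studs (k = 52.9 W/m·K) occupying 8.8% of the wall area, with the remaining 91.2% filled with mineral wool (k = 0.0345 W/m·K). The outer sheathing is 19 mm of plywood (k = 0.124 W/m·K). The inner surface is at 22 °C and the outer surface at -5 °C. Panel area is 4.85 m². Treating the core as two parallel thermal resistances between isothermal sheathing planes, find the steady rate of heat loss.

Sheathing layers in series; stud and cavity paths in parallel between them.
R_inner = 0.013/(0.885×4.85) = 0.003029 K/W
R_stud  = 0.105/(52.9×0.088×4.85) = 0.004651 K/W
R_cav   = 0.105/(0.0345×0.912×4.85) = 0.6881 K/W
1/R_core = 1/R_stud + 1/R_cav → R_core = 0.004619 K/W
R_outer = 0.019/(0.124×4.85) = 0.03159 K/W
R_total = 0.03924 K/W
Q = ΔT/R_total = 27/0.03924

Q ≈ 688 W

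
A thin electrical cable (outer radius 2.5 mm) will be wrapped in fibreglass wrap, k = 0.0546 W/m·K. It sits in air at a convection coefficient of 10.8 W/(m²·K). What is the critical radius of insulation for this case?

For a cylinder r_cr = k/h = 0.0546/10.8
r_cr = 5.06 mm; since the bare radius (2.5 mm) is below r_cr, adding a thin layer of insulation will *increase* heat loss.

r_cr ≈ 5.06 mm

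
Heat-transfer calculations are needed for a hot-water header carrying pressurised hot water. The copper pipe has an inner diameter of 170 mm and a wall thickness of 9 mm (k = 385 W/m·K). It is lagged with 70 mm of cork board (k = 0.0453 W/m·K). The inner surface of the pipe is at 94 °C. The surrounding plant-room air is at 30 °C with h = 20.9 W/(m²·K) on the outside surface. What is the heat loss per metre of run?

Treating each annulus and film as a series resistance:
R_copper pipe wall = ln(94/85)/(2π×385×1) = 4.16×10^-5 K/W
R_cork board = ln(164/94)/(2π×0.0453×1) = 1.955 K/W
R_outer film = 1/(h_o·2πr_oL) = 1/(20.9×2π×0.164×1) = 0.04643 K/W
R_total = 2.002 K/W
Q = ΔT/R_total = 64/2.002

q′ ≈ 32 W/m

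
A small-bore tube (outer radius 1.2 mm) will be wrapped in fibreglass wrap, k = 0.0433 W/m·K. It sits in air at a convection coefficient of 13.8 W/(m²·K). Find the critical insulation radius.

r_cr ≈ 3.14 mm

For a cylinder r_cr = k/h = 0.0433/13.8
r_cr = 3.14 mm; since the bare radius (1.2 mm) is below r_cr, adding a thin layer of insulation will *increase* heat loss.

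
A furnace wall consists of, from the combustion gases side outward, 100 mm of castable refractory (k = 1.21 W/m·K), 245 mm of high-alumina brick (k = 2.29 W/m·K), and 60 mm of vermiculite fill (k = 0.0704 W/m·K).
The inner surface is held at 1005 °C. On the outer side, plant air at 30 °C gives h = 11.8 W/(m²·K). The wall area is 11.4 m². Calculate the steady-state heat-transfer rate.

Q ≈ 9870 W

Model the wall as resistances in series:
R_castable refractory = L/(kA) = 0.1/(1.21×11.4) = 0.00725 K/W
R_high-alumina brick = L/(kA) = 0.245/(2.29×11.4) = 0.009385 K/W
R_vermiculite fill = L/(kA) = 0.06/(0.0704×11.4) = 0.07476 K/W
R_outer film = 1/(h_o·A) = 1/(11.8×11.4) = 0.007434 K/W
R_total = 0.09883 K/W
Q = ΔT / R_total = 975 / 0.09883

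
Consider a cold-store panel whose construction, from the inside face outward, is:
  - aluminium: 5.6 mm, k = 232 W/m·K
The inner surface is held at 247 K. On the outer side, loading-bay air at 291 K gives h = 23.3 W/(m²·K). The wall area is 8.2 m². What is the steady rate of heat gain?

Q ≈ 8400 W

Using the resistance-network approach (series):
R_aluminium = L/(kA) = 0.0056/(232×8.2) = 2.944×10^-6 K/W
R_outer film = 1/(h_o·A) = 1/(23.3×8.2) = 0.005234 K/W
R_total = 0.005237 K/W
Q = ΔT / R_total = 44 / 0.005237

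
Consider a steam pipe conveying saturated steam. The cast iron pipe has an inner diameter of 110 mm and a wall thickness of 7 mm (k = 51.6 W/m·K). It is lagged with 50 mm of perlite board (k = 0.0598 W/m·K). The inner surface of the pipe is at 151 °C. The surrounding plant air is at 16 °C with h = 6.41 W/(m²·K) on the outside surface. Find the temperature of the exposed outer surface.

Cylindrical conduction, so R = ln(r₂/r₁)/(2πkL) per layer, in series:
R_cast iron pipe wall = ln(62/55)/(2π×51.6×1) = 3.695×10^-4 K/W
R_perlite board = ln(112/62)/(2π×0.0598×1) = 1.574 K/W
R_outer film = 1/(h_o·2πr_oL) = 1/(6.41×2π×0.112×1) = 0.2217 K/W
R_total = 1.796 K/W
Q = ΔT/R_total = 135/1.796
Q = 75.2 W/m
T_interface = T_inner − Q·ΣR(inner→interface) = 151 − 75.2×1.574

T ≈ 32.7 °C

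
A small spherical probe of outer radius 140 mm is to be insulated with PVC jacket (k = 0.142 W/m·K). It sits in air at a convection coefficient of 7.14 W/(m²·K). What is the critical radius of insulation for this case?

For a sphere r_cr = 2k/h = 2×0.142/7.14
r_cr = 39.8 mm; since the bare radius (140 mm) is above r_cr, any added insulation will reduce heat loss.

r_cr ≈ 39.8 mm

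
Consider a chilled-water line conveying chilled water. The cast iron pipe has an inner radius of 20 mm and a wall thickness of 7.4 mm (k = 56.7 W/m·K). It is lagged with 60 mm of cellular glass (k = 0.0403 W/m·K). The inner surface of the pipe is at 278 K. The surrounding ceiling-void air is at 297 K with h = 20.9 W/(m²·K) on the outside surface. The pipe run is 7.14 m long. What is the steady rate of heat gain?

Q ≈ 29.1 W

Radial resistances (cylindrical: R_cond = ln(r_o/r_i)/(2πkL), R_conv = 1/(h·2πrL)):
R_cast iron pipe wall = ln(27.4/20)/(2π×56.7×7.14) = 1.238×10^-4 K/W
R_cellular glass = ln(87.4/27.4)/(2π×0.0403×7.14) = 0.6416 K/W
R_outer film = 1/(h_o·2πr_oL) = 1/(20.9×2π×0.0874×7.14) = 0.0122 K/W
R_total = 0.6539 K/W
Q = ΔT/R_total = 19/0.6539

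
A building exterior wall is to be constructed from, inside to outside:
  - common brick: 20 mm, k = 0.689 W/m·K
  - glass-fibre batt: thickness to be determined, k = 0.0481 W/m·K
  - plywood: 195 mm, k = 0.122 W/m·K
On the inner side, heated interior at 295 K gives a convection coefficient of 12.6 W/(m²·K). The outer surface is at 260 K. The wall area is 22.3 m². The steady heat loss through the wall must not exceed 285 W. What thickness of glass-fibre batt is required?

L ≈ 49.6 mm

Series thermal resistances:
R_inner film = 1/(h_i·A) = 1/(12.6×22.3) = 0.003559 K/W
R_common brick = L/(kA) = 0.02/(0.689×22.3) = 0.001302 K/W
R_plywood = L/(kA) = 0.195/(0.122×22.3) = 0.07168 K/W
Sum of the known resistances R_other = 0.07654 K/W
Required total resistance R_tot = ΔT/Q_allow = 35/285 = 0.1228 K/W
R_glass-fibre batt = R_tot − R_other = 0.04627 K/W
L = R·k·A = 0.04627×0.0481×22.3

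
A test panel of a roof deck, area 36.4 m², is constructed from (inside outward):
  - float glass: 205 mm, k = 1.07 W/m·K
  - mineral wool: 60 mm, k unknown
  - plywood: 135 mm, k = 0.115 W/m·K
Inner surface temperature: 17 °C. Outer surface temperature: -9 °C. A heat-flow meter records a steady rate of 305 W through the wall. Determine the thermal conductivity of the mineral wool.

k ≈ 0.0345 W/(m·K)

Model the wall as resistances in series:
R_float glass = L/(kA) = 0.205/(1.07×36.4) = 0.005263 K/W
R_plywood = L/(kA) = 0.135/(0.115×36.4) = 0.03225 K/W
Sum of known resistances R_other = 0.03751 K/W
Total R = ΔT/Q = 26/305 = 0.08525 K/W
R_mineral wool = R_total − R_other = 0.04773 K/W
k = L/(R·A) = 0.06/(0.04773×36.4)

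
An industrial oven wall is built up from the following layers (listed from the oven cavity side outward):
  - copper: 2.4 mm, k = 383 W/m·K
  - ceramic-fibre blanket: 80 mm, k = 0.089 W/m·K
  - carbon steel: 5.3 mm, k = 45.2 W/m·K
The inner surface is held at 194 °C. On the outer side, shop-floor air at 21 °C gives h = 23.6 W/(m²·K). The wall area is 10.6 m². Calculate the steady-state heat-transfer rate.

Q ≈ 1950 W

Thermal resistances in series:
R_copper = L/(kA) = 0.0024/(383×10.6) = 5.912×10^-7 K/W
R_ceramic-fibre blanket = L/(kA) = 0.08/(0.089×10.6) = 0.0848 K/W
R_carbon steel = L/(kA) = 0.0053/(45.2×10.6) = 1.106×10^-5 K/W
R_outer film = 1/(h_o·A) = 1/(23.6×10.6) = 0.003997 K/W
R_total = 0.08881 K/W
Q = ΔT / R_total = 173 / 0.08881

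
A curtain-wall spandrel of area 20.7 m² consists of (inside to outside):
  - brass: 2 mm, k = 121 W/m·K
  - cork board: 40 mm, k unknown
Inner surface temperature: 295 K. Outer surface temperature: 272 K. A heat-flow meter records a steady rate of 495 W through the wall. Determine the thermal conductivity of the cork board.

Thermal resistances in series:
R_brass = L/(kA) = 0.002/(121×20.7) = 7.985×10^-7 K/W
Sum of known resistances R_other = 7.985×10^-7 K/W
Total R = ΔT/Q = 23/495 = 0.04646 K/W
R_cork board = R_total − R_other = 0.04646 K/W
k = L/(R·A) = 0.04/(0.04646×20.7)

k ≈ 0.0416 W/(m·K)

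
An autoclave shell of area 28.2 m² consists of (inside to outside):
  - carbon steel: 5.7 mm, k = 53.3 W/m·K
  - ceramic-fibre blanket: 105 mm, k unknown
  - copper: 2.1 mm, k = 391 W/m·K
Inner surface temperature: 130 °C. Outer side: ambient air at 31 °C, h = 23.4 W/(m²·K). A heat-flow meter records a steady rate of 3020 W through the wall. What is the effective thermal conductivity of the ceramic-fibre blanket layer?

Series thermal resistances:
R_carbon steel = L/(kA) = 0.0057/(53.3×28.2) = 3.792×10^-6 K/W
R_copper = L/(kA) = 0.0021/(391×28.2) = 1.905×10^-7 K/W
R_outer film = 1/(h_o·A) = 1/(23.4×28.2) = 0.001515 K/W
Sum of known resistances R_other = 0.001519 K/W
Total R = ΔT/Q = 99/3020 = 0.03278 K/W
R_ceramic-fibre blanket = R_total − R_other = 0.03126 K/W
k = L/(R·A) = 0.105/(0.03126×28.2)

k ≈ 0.119 W/(m·K)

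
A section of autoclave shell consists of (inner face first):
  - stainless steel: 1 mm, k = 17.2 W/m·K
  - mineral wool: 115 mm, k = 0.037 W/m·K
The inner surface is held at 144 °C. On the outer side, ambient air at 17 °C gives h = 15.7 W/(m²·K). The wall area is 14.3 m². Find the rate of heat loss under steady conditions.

Q ≈ 573 W

Using the resistance-network approach (series):
R_stainless steel = L/(kA) = 0.001/(17.2×14.3) = 4.066×10^-6 K/W
R_mineral wool = L/(kA) = 0.115/(0.037×14.3) = 0.2174 K/W
R_outer film = 1/(h_o·A) = 1/(15.7×14.3) = 0.004454 K/W
R_total = 0.2218 K/W
Q = ΔT / R_total = 127 / 0.2218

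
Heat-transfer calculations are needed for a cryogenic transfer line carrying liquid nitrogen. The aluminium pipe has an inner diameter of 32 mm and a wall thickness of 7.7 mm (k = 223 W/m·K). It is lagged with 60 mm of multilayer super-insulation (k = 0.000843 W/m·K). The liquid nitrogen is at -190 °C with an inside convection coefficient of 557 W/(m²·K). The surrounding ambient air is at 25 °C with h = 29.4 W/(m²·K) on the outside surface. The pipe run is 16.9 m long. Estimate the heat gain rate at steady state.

Q ≈ 15.2 W

Cylindrical conduction, so R = ln(r₂/r₁)/(2πkL) per layer, in series:
R_inner film = 1/(h_i·2πr₁L) = 1/(557×2π×0.016×16.9) = 0.001057 K/W
R_aluminium pipe wall = ln(23.7/16)/(2π×223×16.9) = 1.659×10^-5 K/W
R_multilayer super-insulation = ln(83.7/23.7)/(2π×0.000843×16.9) = 14.1 K/W
R_outer film = 1/(h_o·2πr_oL) = 1/(29.4×2π×0.0837×16.9) = 0.003827 K/W
R_total = 14.1 K/W
Q = ΔT/R_total = 215/14.1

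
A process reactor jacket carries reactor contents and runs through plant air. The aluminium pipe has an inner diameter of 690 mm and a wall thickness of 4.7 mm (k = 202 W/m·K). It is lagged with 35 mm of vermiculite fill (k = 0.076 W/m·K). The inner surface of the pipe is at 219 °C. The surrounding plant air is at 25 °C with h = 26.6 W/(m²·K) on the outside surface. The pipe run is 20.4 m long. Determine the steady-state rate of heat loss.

Q ≈ 18400 W

Per-layer cylindrical resistances, series-summed:
R_aluminium pipe wall = ln(349.7/345)/(2π×202×20.4) = 5.226×10^-7 K/W
R_vermiculite fill = ln(384.7/349.7)/(2π×0.076×20.4) = 0.009792 K/W
R_outer film = 1/(h_o·2πr_oL) = 1/(26.6×2π×0.3847×20.4) = 7.624×10^-4 K/W
R_total = 0.01055 K/W
Q = ΔT/R_total = 194/0.01055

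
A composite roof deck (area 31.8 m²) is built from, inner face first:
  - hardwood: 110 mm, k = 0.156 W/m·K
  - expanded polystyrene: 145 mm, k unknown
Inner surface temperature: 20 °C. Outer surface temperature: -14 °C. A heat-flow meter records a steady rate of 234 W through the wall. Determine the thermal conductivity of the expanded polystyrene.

k ≈ 0.037 W/(m·K)

Thermal resistances in series:
R_hardwood = L/(kA) = 0.11/(0.156×31.8) = 0.02217 K/W
Sum of known resistances R_other = 0.02217 K/W
Total R = ΔT/Q = 34/234 = 0.1453 K/W
R_expanded polystyrene = R_total − R_other = 0.1231 K/W
k = L/(R·A) = 0.145/(0.1231×31.8)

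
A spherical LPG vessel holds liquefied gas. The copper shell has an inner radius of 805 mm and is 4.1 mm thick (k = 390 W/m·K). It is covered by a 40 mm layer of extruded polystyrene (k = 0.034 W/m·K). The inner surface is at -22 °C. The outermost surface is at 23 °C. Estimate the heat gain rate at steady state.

Q ≈ 330 W

Each spherical layer contributes R = (1/r_i − 1/r_o)/(4πk):
R_copper shell = (1/0.805 − 1/0.8091)/(4π×390) = 1.284×10^-6 K/W
R_extruded polystyrene = (1/0.8091 − 1/0.8491)/(4π×0.034) = 0.1363 K/W
R_total = 0.1363 K/W
Q = ΔT/R_total = 45/0.1363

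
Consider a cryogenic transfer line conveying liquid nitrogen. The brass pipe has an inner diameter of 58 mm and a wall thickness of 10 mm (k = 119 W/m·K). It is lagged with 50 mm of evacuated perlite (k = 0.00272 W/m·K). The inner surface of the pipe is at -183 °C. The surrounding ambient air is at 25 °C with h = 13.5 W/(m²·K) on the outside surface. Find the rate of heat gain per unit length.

For a radial system each layer contributes R = ln(r_out/r_in)/(2πkL); films add R = 1/(hA).
R_brass pipe wall = ln(39/29)/(2π×119×1) = 3.962×10^-4 K/W
R_evacuated perlite = ln(89/39)/(2π×0.00272×1) = 48.28 K/W
R_outer film = 1/(h_o·2πr_oL) = 1/(13.5×2π×0.089×1) = 0.1325 K/W
R_total = 48.41 K/W
Q = ΔT/R_total = 208/48.41

q′ ≈ 4.3 W/m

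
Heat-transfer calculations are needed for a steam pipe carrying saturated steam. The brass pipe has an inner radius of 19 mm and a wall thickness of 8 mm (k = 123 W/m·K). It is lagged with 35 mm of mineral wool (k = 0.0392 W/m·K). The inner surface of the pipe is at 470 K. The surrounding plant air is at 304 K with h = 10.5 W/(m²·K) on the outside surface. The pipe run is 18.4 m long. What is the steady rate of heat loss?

For a radial system each layer contributes R = ln(r_out/r_in)/(2πkL); films add R = 1/(hA).
R_brass pipe wall = ln(27/19)/(2π×123×18.4) = 2.471×10^-5 K/W
R_mineral wool = ln(62/27)/(2π×0.0392×18.4) = 0.1834 K/W
R_outer film = 1/(h_o·2πr_oL) = 1/(10.5×2π×0.062×18.4) = 0.01329 K/W
R_total = 0.1967 K/W
Q = ΔT/R_total = 166/0.1967

Q ≈ 844 W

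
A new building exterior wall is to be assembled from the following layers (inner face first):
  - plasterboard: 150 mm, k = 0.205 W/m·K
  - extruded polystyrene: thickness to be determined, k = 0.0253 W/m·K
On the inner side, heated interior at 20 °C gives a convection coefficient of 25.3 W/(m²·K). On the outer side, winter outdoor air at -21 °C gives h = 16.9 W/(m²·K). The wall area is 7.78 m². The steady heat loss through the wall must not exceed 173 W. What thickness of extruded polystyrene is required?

Treating each layer as a thermal resistance in series:
R_inner film = 1/(h_i·A) = 1/(25.3×7.78) = 0.00508 K/W
R_plasterboard = L/(kA) = 0.15/(0.205×7.78) = 0.09405 K/W
R_outer film = 1/(h_o·A) = 1/(16.9×7.78) = 0.007606 K/W
Sum of the known resistances R_other = 0.1067 K/W
Required total resistance R_tot = ΔT/Q_allow = 41/173 = 0.237 K/W
R_extruded polystyrene = R_tot − R_other = 0.1303 K/W
L = R·k·A = 0.1303×0.0253×7.78

L ≈ 25.6 mm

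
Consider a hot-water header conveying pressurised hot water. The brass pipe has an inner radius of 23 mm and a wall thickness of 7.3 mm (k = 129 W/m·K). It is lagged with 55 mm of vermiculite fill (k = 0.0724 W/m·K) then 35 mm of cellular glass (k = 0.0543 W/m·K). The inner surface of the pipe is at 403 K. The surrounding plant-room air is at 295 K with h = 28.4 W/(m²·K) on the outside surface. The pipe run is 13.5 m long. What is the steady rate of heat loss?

Q ≈ 438 W

Per-layer cylindrical resistances, series-summed:
R_brass pipe wall = ln(30.3/23)/(2π×129×13.5) = 2.519×10^-5 K/W
R_vermiculite fill = ln(85.3/30.3)/(2π×0.0724×13.5) = 0.1685 K/W
R_cellular glass = ln(120.3/85.3)/(2π×0.0543×13.5) = 0.07465 K/W
R_outer film = 1/(h_o·2πr_oL) = 1/(28.4×2π×0.1203×13.5) = 0.003451 K/W
R_total = 0.2467 K/W
Q = ΔT/R_total = 108/0.2467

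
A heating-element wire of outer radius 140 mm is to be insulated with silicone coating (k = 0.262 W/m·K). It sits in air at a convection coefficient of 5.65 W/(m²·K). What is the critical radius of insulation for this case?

r_cr ≈ 46.4 mm

For a cylinder r_cr = k/h = 0.262/5.65
r_cr = 46.4 mm; since the bare radius (140 mm) is above r_cr, any added insulation will reduce heat loss.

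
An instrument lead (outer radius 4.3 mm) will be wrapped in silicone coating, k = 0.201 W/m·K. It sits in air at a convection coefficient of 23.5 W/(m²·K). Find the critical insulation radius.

r_cr ≈ 8.55 mm

For a cylinder r_cr = k/h = 0.201/23.5
r_cr = 8.55 mm; since the bare radius (4.3 mm) is below r_cr, adding a thin layer of insulation will *increase* heat loss.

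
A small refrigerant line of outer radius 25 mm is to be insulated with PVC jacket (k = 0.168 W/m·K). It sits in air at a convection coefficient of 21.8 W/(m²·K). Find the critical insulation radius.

r_cr ≈ 7.71 mm

For a cylinder r_cr = k/h = 0.168/21.8
r_cr = 7.71 mm; since the bare radius (25 mm) is above r_cr, any added insulation will reduce heat loss.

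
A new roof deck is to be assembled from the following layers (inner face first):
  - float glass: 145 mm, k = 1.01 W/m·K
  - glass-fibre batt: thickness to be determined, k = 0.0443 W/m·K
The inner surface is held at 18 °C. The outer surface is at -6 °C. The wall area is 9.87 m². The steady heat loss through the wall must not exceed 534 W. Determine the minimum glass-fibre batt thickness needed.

Model the wall as resistances in series:
R_float glass = L/(kA) = 0.145/(1.01×9.87) = 0.01455 K/W
Sum of the known resistances R_other = 0.01455 K/W
Required total resistance R_tot = ΔT/Q_allow = 24/534 = 0.04494 K/W
R_glass-fibre batt = R_tot − R_other = 0.0304 K/W
L = R·k·A = 0.0304×0.0443×9.87

L ≈ 13.3 mm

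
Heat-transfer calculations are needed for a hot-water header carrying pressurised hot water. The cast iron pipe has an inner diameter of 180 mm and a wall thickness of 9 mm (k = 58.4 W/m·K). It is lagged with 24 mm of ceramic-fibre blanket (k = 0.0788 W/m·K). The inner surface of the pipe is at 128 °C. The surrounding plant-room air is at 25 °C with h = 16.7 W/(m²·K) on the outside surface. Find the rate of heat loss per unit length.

q′ ≈ 200 W/m

Treating each annulus and film as a series resistance:
R_cast iron pipe wall = ln(99/90)/(2π×58.4×1) = 2.597×10^-4 K/W
R_ceramic-fibre blanket = ln(123/99)/(2π×0.0788×1) = 0.4384 K/W
R_outer film = 1/(h_o·2πr_oL) = 1/(16.7×2π×0.123×1) = 0.07748 K/W
R_total = 0.5162 K/W
Q = ΔT/R_total = 103/0.5162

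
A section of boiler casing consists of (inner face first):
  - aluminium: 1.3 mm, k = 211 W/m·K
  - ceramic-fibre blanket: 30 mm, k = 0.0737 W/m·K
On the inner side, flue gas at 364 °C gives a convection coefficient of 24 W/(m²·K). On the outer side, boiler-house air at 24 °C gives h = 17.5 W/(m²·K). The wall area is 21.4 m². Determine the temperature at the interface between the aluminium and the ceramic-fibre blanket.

T ≈ 336 °C

Treating each layer as a thermal resistance in series:
R_inner film = 1/(h_i·A) = 1/(24×21.4) = 0.001947 K/W
R_aluminium = L/(kA) = 0.0013/(211×21.4) = 2.879×10^-7 K/W
R_ceramic-fibre blanket = L/(kA) = 0.03/(0.0737×21.4) = 0.01902 K/W
R_outer film = 1/(h_o·A) = 1/(17.5×21.4) = 0.00267 K/W
R_total = 0.02364 K/W;  Q = ΔT/R_total = 340/0.02364 = 14380 W
T_interface = T_inner − Q·ΣR(inner→interface) = 364 − 14400×0.001947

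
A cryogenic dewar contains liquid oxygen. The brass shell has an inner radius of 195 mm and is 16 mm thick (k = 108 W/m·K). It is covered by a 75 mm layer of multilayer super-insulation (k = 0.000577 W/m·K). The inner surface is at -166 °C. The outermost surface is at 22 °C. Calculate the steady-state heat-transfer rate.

Q ≈ 1.1 W

Each spherical layer contributes R = (1/r_i − 1/r_o)/(4πk):
R_brass shell = (1/0.195 − 1/0.211)/(4π×108) = 2.865×10^-4 K/W
R_multilayer super-insulation = (1/0.211 − 1/0.286)/(4π×0.000577) = 171.4 K/W
R_total = 171.4 K/W
Q = ΔT/R_total = 188/171.4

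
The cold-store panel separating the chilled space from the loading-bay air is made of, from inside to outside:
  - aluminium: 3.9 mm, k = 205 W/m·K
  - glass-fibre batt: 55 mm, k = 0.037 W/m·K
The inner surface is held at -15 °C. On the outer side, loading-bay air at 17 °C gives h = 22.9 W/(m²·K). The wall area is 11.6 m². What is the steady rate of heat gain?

Thermal resistances in series:
R_aluminium = L/(kA) = 0.0039/(205×11.6) = 1.64×10^-6 K/W
R_glass-fibre batt = L/(kA) = 0.055/(0.037×11.6) = 0.1281 K/W
R_outer film = 1/(h_o·A) = 1/(22.9×11.6) = 0.003764 K/W
R_total = 0.1319 K/W
Q = ΔT / R_total = 32 / 0.1319

Q ≈ 243 W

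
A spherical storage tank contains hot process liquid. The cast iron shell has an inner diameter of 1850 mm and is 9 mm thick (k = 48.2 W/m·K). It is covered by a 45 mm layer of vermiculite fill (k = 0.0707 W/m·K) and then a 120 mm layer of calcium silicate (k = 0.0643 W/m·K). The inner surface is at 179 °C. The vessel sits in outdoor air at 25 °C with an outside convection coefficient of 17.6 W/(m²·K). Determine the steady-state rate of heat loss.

Spherical conduction: R = (1/r_in − 1/r_out)/(4πk) per layer; series-sum.
R_cast iron shell = (1/0.925 − 1/0.934)/(4π×48.2) = 1.72×10^-5 K/W
R_vermiculite fill = (1/0.934 − 1/0.979)/(4π×0.0707) = 0.05539 K/W
R_calcium silicate = (1/0.979 − 1/1.099)/(4π×0.0643) = 0.138 K/W
R_outer film = 1/(h·4πr_o²) = 1/(17.6×4π×1.099²) = 0.003744 K/W
R_total = 0.1972 K/W
Q = ΔT/R_total = 154/0.1972

Q ≈ 781 W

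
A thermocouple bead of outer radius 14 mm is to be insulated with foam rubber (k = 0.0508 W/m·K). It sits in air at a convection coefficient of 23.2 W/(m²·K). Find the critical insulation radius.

r_cr ≈ 4.38 mm

For a sphere r_cr = 2k/h = 2×0.0508/23.2
r_cr = 4.38 mm; since the bare radius (14 mm) is above r_cr, any added insulation will reduce heat loss.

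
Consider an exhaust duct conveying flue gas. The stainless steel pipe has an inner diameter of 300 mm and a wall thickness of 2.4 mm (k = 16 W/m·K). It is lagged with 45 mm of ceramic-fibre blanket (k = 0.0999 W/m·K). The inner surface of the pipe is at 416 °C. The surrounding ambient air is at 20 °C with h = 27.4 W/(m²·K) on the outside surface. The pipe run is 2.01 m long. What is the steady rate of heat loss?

Q ≈ 1800 W

Radial resistances (cylindrical: R_cond = ln(r_o/r_i)/(2πkL), R_conv = 1/(h·2πrL)):
R_stainless steel pipe wall = ln(152.4/150)/(2π×16×2.01) = 7.855×10^-5 K/W
R_ceramic-fibre blanket = ln(197.4/152.4)/(2π×0.0999×2.01) = 0.2051 K/W
R_outer film = 1/(h_o·2πr_oL) = 1/(27.4×2π×0.1974×2.01) = 0.01464 K/W
R_total = 0.2198 K/W
Q = ΔT/R_total = 396/0.2198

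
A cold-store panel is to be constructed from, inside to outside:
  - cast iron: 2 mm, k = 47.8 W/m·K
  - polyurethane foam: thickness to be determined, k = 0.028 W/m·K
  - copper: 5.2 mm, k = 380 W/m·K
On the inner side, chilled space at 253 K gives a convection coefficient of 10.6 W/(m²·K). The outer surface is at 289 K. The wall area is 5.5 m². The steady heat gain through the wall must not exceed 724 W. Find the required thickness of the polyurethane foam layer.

Model the wall as resistances in series:
R_inner film = 1/(h_i·A) = 1/(10.6×5.5) = 0.01715 K/W
R_cast iron = L/(kA) = 0.002/(47.8×5.5) = 7.607×10^-6 K/W
R_copper = L/(kA) = 0.0052/(380×5.5) = 2.488×10^-6 K/W
Sum of the known resistances R_other = 0.01716 K/W
Required total resistance R_tot = ΔT/Q_allow = 36/724 = 0.04972 K/W
R_polyurethane foam = R_tot − R_other = 0.03256 K/W
L = R·k·A = 0.03256×0.028×5.5

L ≈ 5.01 mm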